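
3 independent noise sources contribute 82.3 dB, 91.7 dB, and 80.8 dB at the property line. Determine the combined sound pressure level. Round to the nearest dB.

For uncorrelated sources the intensities add, so convert each level to linear form, sum, and take 10·log₁₀ of the total.
Σ 10^(L/10) = 10^(82.3/10) + 10^(91.7/10) + 10^(80.8/10) = 1.769e+09.
L_total = 10·log₁₀(1.769e+09) = 92.48 dB.

92 dB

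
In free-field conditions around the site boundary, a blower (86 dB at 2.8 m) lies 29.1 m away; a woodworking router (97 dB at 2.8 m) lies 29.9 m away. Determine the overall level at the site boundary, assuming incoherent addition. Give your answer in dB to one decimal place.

76.8 dB

First find each source's level at the receiver (point-source: −20·log₁₀(r/r_ref)), then combine on an intensity basis.
blower: 86 − 20·log₁₀(29.1/2.8) = 86 − 20.33 = 65.67 dB.
woodworking router: 97 − 20·log₁₀(29.9/2.8) = 97 − 20.57 = 76.43 dB.
Σ 10^(L/10) = 4.764e+07 → L_total = 10·log₁₀(4.764e+07) = 76.78 dB.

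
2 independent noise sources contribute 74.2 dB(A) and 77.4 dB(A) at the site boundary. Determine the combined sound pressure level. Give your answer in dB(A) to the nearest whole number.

Incoherent sources combine by intensity addition: L_total = 10·log₁₀(Σ 10^(L_i/10)).
Σ 10^(L/10) = 10^(74.2/10) + 10^(77.4/10) = 8.126e+07.
L_total = 10·log₁₀(8.126e+07) = 79.10 dB(A).

79 dB(A)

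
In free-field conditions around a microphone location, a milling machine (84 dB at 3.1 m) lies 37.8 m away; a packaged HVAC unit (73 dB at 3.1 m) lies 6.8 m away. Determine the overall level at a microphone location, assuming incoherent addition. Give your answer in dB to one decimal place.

Apply inverse-square spreading to bring every level to the receiver, then sum 10^(L/10).
milling machine: 84 − 20·log₁₀(37.8/3.1) = 84 − 21.72 = 62.28 dB.
packaged HVAC unit: 73 − 20·log₁₀(6.8/3.1) = 73 − 6.82 = 66.18 dB.
Σ 10^(L/10) = 5.836e+06 → L_total = 10·log₁₀(5.836e+06) = 67.66 dB.

67.7 dB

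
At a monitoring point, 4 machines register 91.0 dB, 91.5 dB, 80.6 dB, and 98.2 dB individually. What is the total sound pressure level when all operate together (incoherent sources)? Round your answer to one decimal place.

99.7 dB

Incoherent sources combine by intensity addition: L_total = 10·log₁₀(Σ 10^(L_i/10)).
Σ 10^(L/10) = 10^(91.0/10) + 10^(91.5/10) + 10^(80.6/10) + 10^(98.2/10) = 9.393e+09.
L_total = 10·log₁₀(9.393e+09) = 99.73 dB.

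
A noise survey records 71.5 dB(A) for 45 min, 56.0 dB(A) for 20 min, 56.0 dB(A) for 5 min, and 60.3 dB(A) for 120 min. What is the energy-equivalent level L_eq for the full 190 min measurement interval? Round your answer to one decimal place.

L_eq = 10·log₁₀[(1/T)·Σ tᵢ·10^(Lᵢ/10)] with T = 190 min.
Σ tᵢ·10^(Lᵢ/10) = 45·10^(71.5/10) + 20·10^(56.0/10) + 5·10^(56.0/10) + 120·10^(60.3/10) = 7.742e+08.
L_eq = 10·log₁₀(7.742e+08/190) = 66.10 dB(A).

66.1 dB(A)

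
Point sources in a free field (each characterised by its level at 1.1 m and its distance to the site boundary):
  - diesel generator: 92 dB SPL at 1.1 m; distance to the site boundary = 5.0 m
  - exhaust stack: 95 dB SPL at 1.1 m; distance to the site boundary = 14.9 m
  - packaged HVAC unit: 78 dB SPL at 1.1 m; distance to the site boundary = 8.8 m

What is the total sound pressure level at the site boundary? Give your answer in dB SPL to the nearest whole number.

Apply inverse-square spreading to bring every level to the receiver, then sum 10^(L/10).
diesel generator: 92 − 20·log₁₀(5.0/1.1) = 92 − 13.15 = 78.85 dB SPL.
exhaust stack: 95 − 20·log₁₀(14.9/1.1) = 95 − 22.64 = 72.36 dB SPL.
packaged HVAC unit: 78 − 20·log₁₀(8.8/1.1) = 78 − 18.06 = 59.94 dB SPL.
Σ 10^(L/10) = 9.493e+07 → L_total = 10·log₁₀(9.493e+07) = 79.77 dB SPL.

80 dB SPL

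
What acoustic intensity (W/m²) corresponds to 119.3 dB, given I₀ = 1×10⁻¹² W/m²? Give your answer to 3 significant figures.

0.851 W/m²

I = I₀·10^(L/10) = 10⁻¹² × 10^(119.3/10) = 10^(-0.070).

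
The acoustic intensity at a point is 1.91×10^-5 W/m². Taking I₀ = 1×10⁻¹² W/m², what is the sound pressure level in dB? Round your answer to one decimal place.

72.8 dB

I/I₀ = 1.91×10^-5/10⁻¹² = 1.91×10^7, and L = 10·log₁₀(I/I₀).
L = 10·(0.2810 + 7) = 72.81 dB.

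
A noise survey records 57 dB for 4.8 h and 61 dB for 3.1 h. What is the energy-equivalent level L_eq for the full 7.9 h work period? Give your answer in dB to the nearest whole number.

59 dB

L_eq = 10·log₁₀[(1/T)·Σ tᵢ·10^(Lᵢ/10)] with T = 7.9 h.
Σ tᵢ·10^(Lᵢ/10) = 4.8·10^(57/10) + 3.1·10^(61/10) = 6.308e+06.
L_eq = 10·log₁₀(6.308e+06/7.9) = 59.02 dB.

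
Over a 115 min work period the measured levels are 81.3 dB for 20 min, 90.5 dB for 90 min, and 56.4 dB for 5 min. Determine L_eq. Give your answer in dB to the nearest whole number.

The energy average is taken in the linear domain: L_eq = 10·log₁₀[(Σ tᵢ·10^(Lᵢ/10))/T], T = 115 min.
Σ tᵢ·10^(Lᵢ/10) = 20·10^(81.3/10) + 90·10^(90.5/10) + 5·10^(56.4/10) = 1.037e+11.
L_eq = 10·log₁₀(1.037e+11/115) = 89.55 dB.

90 dB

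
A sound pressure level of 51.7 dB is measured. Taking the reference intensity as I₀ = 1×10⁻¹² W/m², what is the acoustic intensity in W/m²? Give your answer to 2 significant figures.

1.5e-07 W/m²

I/I₀ = 10^(51.7/10) = 1.479e+05, so I = 1.479e+05 × 10⁻¹² W/m².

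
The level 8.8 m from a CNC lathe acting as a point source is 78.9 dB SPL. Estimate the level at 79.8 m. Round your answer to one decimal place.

59.7 dB SPL

For a point source, L₂ = L₁ − 20·log₁₀(r₂/r₁).
L₂ = 78.9 − 20·log₁₀(79.8/8.8) = 78.9 − 19.150 = 59.75 dB SPL.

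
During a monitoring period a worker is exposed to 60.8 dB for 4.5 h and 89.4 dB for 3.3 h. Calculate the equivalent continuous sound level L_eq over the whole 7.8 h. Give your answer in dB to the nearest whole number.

L_eq = 10·log₁₀[(1/T)·Σ tᵢ·10^(Lᵢ/10)] with T = 7.8 h.
Σ tᵢ·10^(Lᵢ/10) = 4.5·10^(60.8/10) + 3.3·10^(89.4/10) = 2.880e+09.
L_eq = 10·log₁₀(2.880e+09/7.8) = 85.67 dB.

86 dB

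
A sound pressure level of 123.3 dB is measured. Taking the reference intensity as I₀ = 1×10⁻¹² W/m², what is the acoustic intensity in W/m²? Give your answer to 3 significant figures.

I/I₀ = 10^(123.3/10) = 2.138e+12, so I = 2.138e+12 × 10⁻¹² W/m².

2.14 W/m²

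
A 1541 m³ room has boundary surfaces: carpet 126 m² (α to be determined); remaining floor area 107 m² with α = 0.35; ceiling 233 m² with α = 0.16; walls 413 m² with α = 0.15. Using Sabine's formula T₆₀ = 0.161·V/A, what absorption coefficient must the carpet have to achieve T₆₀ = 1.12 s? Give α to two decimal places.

Required total absorption A = 0.161·1541/1.12 = 221.52 m².
Absorption from the other surfaces = 107·0.35 + 233·0.16 + 413·0.15 = 136.68 m², so the carpet must supply 84.84 m² over 126 m².
α = 84.84/126 = 0.673.

0.67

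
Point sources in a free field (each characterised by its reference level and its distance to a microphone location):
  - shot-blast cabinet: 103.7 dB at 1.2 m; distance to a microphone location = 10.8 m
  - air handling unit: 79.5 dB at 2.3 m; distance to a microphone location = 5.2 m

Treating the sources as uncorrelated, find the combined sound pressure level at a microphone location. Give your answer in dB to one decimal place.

Propagate each source to the receiver with L = L_ref − 20·log₁₀(r/r_ref), then add intensities.
shot-blast cabinet: 103.7 − 20·log₁₀(10.8/1.2) = 103.7 − 19.08 = 84.62 dB.
air handling unit: 79.5 − 20·log₁₀(5.2/2.3) = 79.5 − 7.09 = 72.41 dB.
Σ 10^(L/10) = 3.068e+08 → L_total = 10·log₁₀(3.068e+08) = 84.87 dB.

84.9 dB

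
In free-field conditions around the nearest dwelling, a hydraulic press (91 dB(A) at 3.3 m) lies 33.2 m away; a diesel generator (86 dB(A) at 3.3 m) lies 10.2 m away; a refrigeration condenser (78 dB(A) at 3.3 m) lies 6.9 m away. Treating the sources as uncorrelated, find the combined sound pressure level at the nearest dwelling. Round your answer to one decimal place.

78.4 dB(A)

First find each source's level at the receiver (point-source: −20·log₁₀(r/r_ref)), then combine on an intensity basis.
hydraulic press: 91 − 20·log₁₀(33.2/3.3) = 91 − 20.05 = 70.95 dB(A).
diesel generator: 86 − 20·log₁₀(10.2/3.3) = 86 − 9.80 = 76.20 dB(A).
refrigeration condenser: 78 − 20·log₁₀(6.9/3.3) = 78 − 6.41 = 71.59 dB(A).
Σ 10^(L/10) = 6.854e+07 → L_total = 10·log₁₀(6.854e+07) = 78.36 dB(A).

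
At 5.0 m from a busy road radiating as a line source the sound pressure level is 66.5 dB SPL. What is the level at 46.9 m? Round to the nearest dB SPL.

57 dB SPL

For a line source, L₂ = L₁ − 10·log₁₀(r₂/r₁).
L₂ = 66.5 − 10·log₁₀(46.9/5.0) = 66.5 − 9.722 = 56.78 dB SPL.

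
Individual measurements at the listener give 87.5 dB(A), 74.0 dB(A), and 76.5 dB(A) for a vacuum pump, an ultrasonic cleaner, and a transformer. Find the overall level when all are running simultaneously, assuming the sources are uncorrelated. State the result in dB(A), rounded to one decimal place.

88.0 dB(A)

Incoherent sources combine by intensity addition: L_total = 10·log₁₀(Σ 10^(L_i/10)).
Σ 10^(L/10) = 10^(87.5/10) + 10^(74.0/10) + 10^(76.5/10) = 6.321e+08.
L_total = 10·log₁₀(6.321e+08) = 88.01 dB(A).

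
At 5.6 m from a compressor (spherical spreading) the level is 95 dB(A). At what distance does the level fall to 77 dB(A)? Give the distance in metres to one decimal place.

44.5 m

Point-source spreading drops the level by 20·log₁₀(r₂/r₁); inverting, r₂/r₁ = 10^(ΔL/20).
r₂ = 5.6·10^((95−77)/20) = 5.6·10^(18.0/20) = 44.48 m.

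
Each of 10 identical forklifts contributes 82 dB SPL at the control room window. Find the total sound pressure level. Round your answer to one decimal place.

With 10 equal, uncorrelated contributions the intensity is 10× that of one unit, giving a rise of 10·log₁₀ 10.
L_total = 82 + 10·log₁₀(10) = 82 + 10.000 = 92.00 dB SPL.

92.0 dB SPL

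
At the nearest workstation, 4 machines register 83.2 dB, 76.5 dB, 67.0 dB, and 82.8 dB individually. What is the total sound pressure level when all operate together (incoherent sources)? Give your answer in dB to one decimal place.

86.5 dB

For uncorrelated sources the intensities add, so convert each level to linear form, sum, and take 10·log₁₀ of the total.
Σ 10^(L/10) = 10^(83.2/10) + 10^(76.5/10) + 10^(67.0/10) + 10^(82.8/10) = 4.492e+08.
L_total = 10·log₁₀(4.492e+08) = 86.52 dB.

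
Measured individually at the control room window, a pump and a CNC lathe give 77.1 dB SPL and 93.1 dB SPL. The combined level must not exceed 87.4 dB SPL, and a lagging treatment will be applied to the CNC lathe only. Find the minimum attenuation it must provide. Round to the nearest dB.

6 dB

The untreated sources together contribute 10^(77.1/10) = 5.129e+07, i.e. 77.10 dB SPL.
To meet 87.4 dB SPL overall, the treated CNC lathe may contribute at most 10^(87.4/10) − 5.129e+07 = 4.983e+08, i.e. 86.97 dB SPL.
Required insertion loss = 93.1 − 86.97 = 6.13 dB.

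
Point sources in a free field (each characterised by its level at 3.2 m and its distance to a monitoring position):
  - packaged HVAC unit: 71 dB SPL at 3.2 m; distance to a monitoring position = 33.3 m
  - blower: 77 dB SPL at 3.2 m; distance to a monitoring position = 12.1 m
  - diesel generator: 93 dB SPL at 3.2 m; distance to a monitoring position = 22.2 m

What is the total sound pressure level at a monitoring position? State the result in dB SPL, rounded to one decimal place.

Apply inverse-square spreading to bring every level to the receiver, then sum 10^(L/10).
packaged HVAC unit: 71 − 20·log₁₀(33.3/3.2) = 71 − 20.35 = 50.65 dB SPL.
blower: 77 − 20·log₁₀(12.1/3.2) = 77 − 11.55 = 65.45 dB SPL.
diesel generator: 93 − 20·log₁₀(22.2/3.2) = 93 − 16.82 = 76.18 dB SPL.
Σ 10^(L/10) = 4.508e+07 → L_total = 10·log₁₀(4.508e+07) = 76.54 dB SPL.

76.5 dB SPL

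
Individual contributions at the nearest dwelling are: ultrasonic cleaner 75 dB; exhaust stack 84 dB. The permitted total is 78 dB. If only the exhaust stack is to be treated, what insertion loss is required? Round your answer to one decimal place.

9.0 dB

Everything except the exhaust stack sums to 10^(75/10) = 3.162e+07 in linear terms, 75.00 dB.
The limit corresponds to 10^(78/10) = 6.310e+07; subtracting the fixed part leaves 3.147e+07 for the exhaust stack, i.e. 74.98 dB.
So the exhaust stack must be reduced from 84 to 74.98 dB: IL = 9.02 dB.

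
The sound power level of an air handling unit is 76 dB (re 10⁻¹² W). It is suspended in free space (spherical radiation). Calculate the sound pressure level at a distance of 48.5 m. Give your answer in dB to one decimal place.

The power spreads over a sphere of area 4π·r², so L_p = L_w − 10·log₁₀(4π·r²).
4π·r² = 2.956e+04 m², 10·log₁₀ of that is 44.707 dB.
L_p = 76 − 44.707 = 31.29 dB.

31.3 dB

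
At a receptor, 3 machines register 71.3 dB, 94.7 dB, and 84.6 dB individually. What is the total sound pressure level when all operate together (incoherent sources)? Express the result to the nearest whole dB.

95 dB

For uncorrelated sources the intensities add, so convert each level to linear form, sum, and take 10·log₁₀ of the total.
Σ 10^(L/10) = 10^(71.3/10) + 10^(94.7/10) + 10^(84.6/10) = 3.253e+09.
L_total = 10·log₁₀(3.253e+09) = 95.12 dB.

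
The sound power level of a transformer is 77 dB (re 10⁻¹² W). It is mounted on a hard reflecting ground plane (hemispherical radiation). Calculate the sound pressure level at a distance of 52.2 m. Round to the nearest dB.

Free-field hemispherical radiation: L_p = L_w − 10·log₁₀(2π·r²), r = 52.2 m.
2π·r² = 1.712e+04 m², 10·log₁₀ of that is 42.335 dB.
L_p = 77 − 42.335 = 34.66 dB.

35 dB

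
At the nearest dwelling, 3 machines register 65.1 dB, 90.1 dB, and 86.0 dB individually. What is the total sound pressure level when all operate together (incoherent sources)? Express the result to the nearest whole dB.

92 dB

For uncorrelated sources the intensities add, so convert each level to linear form, sum, and take 10·log₁₀ of the total.
Σ 10^(L/10) = 10^(65.1/10) + 10^(90.1/10) + 10^(86.0/10) = 1.425e+09.
L_total = 10·log₁₀(1.425e+09) = 91.54 dB.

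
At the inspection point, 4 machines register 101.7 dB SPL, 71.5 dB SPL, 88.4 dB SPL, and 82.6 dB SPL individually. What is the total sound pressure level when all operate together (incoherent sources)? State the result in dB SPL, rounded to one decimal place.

102.0 dB SPL

Incoherent sources combine by intensity addition: L_total = 10·log₁₀(Σ 10^(L_i/10)).
Σ 10^(L/10) = 10^(101.7/10) + 10^(71.5/10) + 10^(88.4/10) + 10^(82.6/10) = 1.568e+10.
L_total = 10·log₁₀(1.568e+10) = 101.95 dB SPL.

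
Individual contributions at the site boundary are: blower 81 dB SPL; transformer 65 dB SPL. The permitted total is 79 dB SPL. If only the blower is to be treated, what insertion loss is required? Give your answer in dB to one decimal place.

Everything except the blower sums to 10^(65/10) = 3.162e+06 in linear terms, 65.00 dB SPL.
To meet 79 dB SPL overall, the treated blower may contribute at most 10^(79/10) − 3.162e+06 = 7.627e+07, i.e. 78.82 dB SPL.
Required insertion loss = 81 − 78.82 = 2.18 dB.

2.2 dB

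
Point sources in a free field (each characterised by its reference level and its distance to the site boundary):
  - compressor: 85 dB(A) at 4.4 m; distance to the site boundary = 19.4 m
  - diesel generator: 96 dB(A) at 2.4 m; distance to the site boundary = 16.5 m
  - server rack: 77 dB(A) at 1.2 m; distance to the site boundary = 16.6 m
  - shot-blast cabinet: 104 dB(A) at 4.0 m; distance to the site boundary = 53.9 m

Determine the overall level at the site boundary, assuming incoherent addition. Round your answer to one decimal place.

83.8 dB(A)

First find each source's level at the receiver (point-source: −20·log₁₀(r/r_ref)), then combine on an intensity basis.
compressor: 85 − 20·log₁₀(19.4/4.4) = 85 − 12.89 = 72.11 dB(A).
diesel generator: 96 − 20·log₁₀(16.5/2.4) = 96 − 16.75 = 79.25 dB(A).
server rack: 77 − 20·log₁₀(16.6/1.2) = 77 − 22.82 = 54.18 dB(A).
shot-blast cabinet: 104 − 20·log₁₀(53.9/4.0) = 104 − 22.59 = 81.41 dB(A).
Σ 10^(L/10) = 2.391e+08 → L_total = 10·log₁₀(2.391e+08) = 83.79 dB(A).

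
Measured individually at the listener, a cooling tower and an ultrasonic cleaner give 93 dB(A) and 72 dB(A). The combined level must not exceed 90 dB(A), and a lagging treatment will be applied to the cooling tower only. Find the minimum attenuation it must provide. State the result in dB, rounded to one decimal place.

3.1 dB

Everything except the cooling tower sums to 10^(72/10) = 1.585e+07 in linear terms, 72.00 dB(A).
The limit corresponds to 10^(90/10) = 1.000e+09; subtracting the fixed part leaves 9.842e+08 for the cooling tower, i.e. 89.93 dB(A).
So the cooling tower must be reduced from 93 to 89.93 dB(A): IL = 3.07 dB.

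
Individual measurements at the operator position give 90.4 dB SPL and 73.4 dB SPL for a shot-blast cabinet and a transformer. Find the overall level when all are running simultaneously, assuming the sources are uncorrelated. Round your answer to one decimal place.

90.5 dB SPL

For uncorrelated sources the intensities add, so convert each level to linear form, sum, and take 10·log₁₀ of the total.
Σ 10^(L/10) = 10^(90.4/10) + 10^(73.4/10) = 1.118e+09.
L_total = 10·log₁₀(1.118e+09) = 90.49 dB SPL.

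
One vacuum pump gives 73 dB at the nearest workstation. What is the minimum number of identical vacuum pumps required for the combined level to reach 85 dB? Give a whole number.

16

Need L₁ + 10·log₁₀ N ≥ 85, i.e. log₁₀ N ≥ 1.20.
N ≥ 10^(12.0/10) = 15.849, so N = 16.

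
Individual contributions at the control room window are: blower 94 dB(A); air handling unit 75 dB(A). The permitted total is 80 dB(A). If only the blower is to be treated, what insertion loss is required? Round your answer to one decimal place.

Everything except the blower sums to 10^(75/10) = 3.162e+07 in linear terms, 75.00 dB(A).
To meet 80 dB(A) overall, the treated blower may contribute at most 10^(80/10) − 3.162e+07 = 6.838e+07, i.e. 78.35 dB(A).
So the blower must be reduced from 94 to 78.35 dB(A): IL = 15.65 dB.

15.7 dB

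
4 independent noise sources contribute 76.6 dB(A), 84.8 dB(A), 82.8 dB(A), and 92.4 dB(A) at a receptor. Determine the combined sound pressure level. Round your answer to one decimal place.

93.6 dB(A)

Incoherent sources combine by intensity addition: L_total = 10·log₁₀(Σ 10^(L_i/10)).
Σ 10^(L/10) = 10^(76.6/10) + 10^(84.8/10) + 10^(82.8/10) + 10^(92.4/10) = 2.276e+09.
L_total = 10·log₁₀(2.276e+09) = 93.57 dB(A).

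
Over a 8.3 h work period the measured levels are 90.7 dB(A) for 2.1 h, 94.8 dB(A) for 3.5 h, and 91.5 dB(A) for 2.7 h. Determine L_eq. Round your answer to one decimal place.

93.1 dB(A)

L_eq = 10·log₁₀[(1/T)·Σ tᵢ·10^(Lᵢ/10)] with T = 8.3 h.
Σ tᵢ·10^(Lᵢ/10) = 2.1·10^(90.7/10) + 3.5·10^(94.8/10) + 2.7·10^(91.5/10) = 1.685e+10.
L_eq = 10·log₁₀(1.685e+10/8.3) = 93.08 dB(A).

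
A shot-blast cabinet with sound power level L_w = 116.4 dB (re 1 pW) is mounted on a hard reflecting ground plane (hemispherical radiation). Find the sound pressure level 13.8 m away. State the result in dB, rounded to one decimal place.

85.6 dB

The power spreads over a hemisphere of area 2π·r², so L_p = L_w − 10·log₁₀(2π·r²).
2π·r² = 1197 m², 10·log₁₀ of that is 30.779 dB.
L_p = 116.4 − 30.779 = 85.62 dB.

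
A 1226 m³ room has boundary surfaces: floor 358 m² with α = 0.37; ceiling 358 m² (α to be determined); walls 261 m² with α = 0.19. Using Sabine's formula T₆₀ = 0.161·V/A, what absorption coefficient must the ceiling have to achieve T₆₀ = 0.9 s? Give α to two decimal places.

From T₆₀ = 0.161·V/A, the target T₆₀ = 0.9 s needs A = 0.161·1226/0.9 = 219.32 m².
Absorption from the other surfaces = 358·0.37 + 261·0.19 = 182.05 m², so the ceiling must supply 37.27 m² over 358 m².
α = 37.27/358 = 0.104.

0.10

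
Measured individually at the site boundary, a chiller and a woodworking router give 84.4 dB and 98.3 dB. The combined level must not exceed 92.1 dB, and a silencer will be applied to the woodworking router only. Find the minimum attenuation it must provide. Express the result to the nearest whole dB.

7 dB

The untreated sources together contribute 10^(84.4/10) = 2.754e+08, i.e. 84.40 dB.
To meet 92.1 dB overall, the treated woodworking router may contribute at most 10^(92.1/10) − 2.754e+08 = 1.346e+09, i.e. 91.29 dB.
So the woodworking router must be reduced from 98.3 to 91.29 dB: IL = 7.01 dB.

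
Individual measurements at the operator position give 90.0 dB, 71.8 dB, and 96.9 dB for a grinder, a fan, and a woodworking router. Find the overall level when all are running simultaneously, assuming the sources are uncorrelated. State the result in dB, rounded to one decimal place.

Incoherent sources combine by intensity addition: L_total = 10·log₁₀(Σ 10^(L_i/10)).
Σ 10^(L/10) = 10^(90.0/10) + 10^(71.8/10) + 10^(96.9/10) = 5.913e+09.
L_total = 10·log₁₀(5.913e+09) = 97.72 dB.

97.7 dB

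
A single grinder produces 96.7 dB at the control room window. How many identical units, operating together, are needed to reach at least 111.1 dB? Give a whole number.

The shortfall is 111.1 − 96.7 = 14.4 dB, and N units add 10·log₁₀ N, so need 10·log₁₀ N ≥ 14.4.
N ≥ 10^(14.4/10) = 27.542, so N = 28.

28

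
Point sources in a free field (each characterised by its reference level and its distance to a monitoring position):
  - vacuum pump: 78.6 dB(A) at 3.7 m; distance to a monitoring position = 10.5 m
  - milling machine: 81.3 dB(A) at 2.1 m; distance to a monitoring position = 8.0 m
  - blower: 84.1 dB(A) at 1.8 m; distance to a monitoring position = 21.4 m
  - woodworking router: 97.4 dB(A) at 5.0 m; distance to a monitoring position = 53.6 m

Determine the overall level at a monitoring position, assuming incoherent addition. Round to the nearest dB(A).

First find each source's level at the receiver (point-source: −20·log₁₀(r/r_ref)), then combine on an intensity basis.
vacuum pump: 78.6 − 20·log₁₀(10.5/3.7) = 78.6 − 9.06 = 69.54 dB(A).
milling machine: 81.3 − 20·log₁₀(8.0/2.1) = 81.3 − 11.62 = 69.68 dB(A).
blower: 84.1 − 20·log₁₀(21.4/1.8) = 84.1 − 21.50 = 62.60 dB(A).
woodworking router: 97.4 − 20·log₁₀(53.6/5.0) = 97.4 − 20.60 = 76.80 dB(A).
Σ 10^(L/10) = 6.793e+07 → L_total = 10·log₁₀(6.793e+07) = 78.32 dB(A).

78 dB(A)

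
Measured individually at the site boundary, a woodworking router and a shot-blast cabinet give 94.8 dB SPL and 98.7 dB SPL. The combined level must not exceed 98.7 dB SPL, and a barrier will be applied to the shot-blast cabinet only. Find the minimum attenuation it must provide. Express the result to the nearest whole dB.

2 dB

Fixed contribution from the other source: Σ 10^(L/10) = 10^(94.8/10) = 3.020e+09 (94.80 dB SPL).
To meet 98.7 dB SPL overall, the treated shot-blast cabinet may contribute at most 10^(98.7/10) − 3.020e+09 = 4.393e+09, i.e. 96.43 dB SPL.
Required insertion loss = 98.7 − 96.43 = 2.27 dB.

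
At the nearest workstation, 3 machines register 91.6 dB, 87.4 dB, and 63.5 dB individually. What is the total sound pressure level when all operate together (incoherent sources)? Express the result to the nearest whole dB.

93 dB

Incoherent sources combine by intensity addition: L_total = 10·log₁₀(Σ 10^(L_i/10)).
Σ 10^(L/10) = 10^(91.6/10) + 10^(87.4/10) + 10^(63.5/10) = 1.997e+09.
L_total = 10·log₁₀(1.997e+09) = 93.00 dB.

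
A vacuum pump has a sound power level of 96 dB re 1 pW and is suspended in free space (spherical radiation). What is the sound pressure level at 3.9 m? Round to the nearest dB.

The power spreads over a sphere of area 4π·r², so L_p = L_w − 10·log₁₀(4π·r²).
4π·r² = 191.1 m², 10·log₁₀ of that is 22.813 dB.
L_p = 96 − 22.813 = 73.19 dB.

73 dB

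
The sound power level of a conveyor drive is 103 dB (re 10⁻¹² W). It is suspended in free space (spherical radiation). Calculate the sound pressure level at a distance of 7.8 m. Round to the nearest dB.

The power spreads over a sphere of area 4π·r², so L_p = L_w − 10·log₁₀(4π·r²).
4π·r² = 764.5 m², 10·log₁₀ of that is 28.834 dB.
L_p = 103 − 28.834 = 74.17 dB.

74 dB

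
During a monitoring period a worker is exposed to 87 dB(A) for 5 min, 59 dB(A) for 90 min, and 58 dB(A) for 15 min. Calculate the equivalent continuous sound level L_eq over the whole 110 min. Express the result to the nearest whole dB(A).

L_eq = 10·log₁₀[(1/T)·Σ tᵢ·10^(Lᵢ/10)] with T = 110 min.
Σ tᵢ·10^(Lᵢ/10) = 5·10^(87/10) + 90·10^(59/10) + 15·10^(58/10) = 2.587e+09.
L_eq = 10·log₁₀(2.587e+09/110) = 73.71 dB(A).

74 dB(A)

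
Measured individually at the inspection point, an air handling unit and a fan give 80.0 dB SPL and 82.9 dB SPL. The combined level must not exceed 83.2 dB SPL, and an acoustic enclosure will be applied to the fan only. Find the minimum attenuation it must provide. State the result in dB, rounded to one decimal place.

2.5 dB

Fixed contribution from the other source: Σ 10^(L/10) = 10^(80.0/10) = 1.000e+08 (80.00 dB SPL).
To meet 83.2 dB SPL overall, the treated fan may contribute at most 10^(83.2/10) − 1.000e+08 = 1.089e+08, i.e. 80.37 dB SPL.
Required insertion loss = 82.9 − 80.37 = 2.53 dB.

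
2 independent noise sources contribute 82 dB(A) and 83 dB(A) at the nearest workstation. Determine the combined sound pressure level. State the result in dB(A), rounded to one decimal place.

For uncorrelated sources the intensities add, so convert each level to linear form, sum, and take 10·log₁₀ of the total.
Σ 10^(L/10) = 10^(82/10) + 10^(83/10) = 3.580e+08.
L_total = 10·log₁₀(3.580e+08) = 85.54 dB(A).

85.5 dB(A)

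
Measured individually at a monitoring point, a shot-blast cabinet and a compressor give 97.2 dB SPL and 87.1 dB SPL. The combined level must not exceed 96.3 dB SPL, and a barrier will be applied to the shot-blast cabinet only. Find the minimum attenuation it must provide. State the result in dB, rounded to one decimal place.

The untreated sources together contribute 10^(87.1/10) = 5.129e+08, i.e. 87.10 dB SPL.
The limit corresponds to 10^(96.3/10) = 4.266e+09; subtracting the fixed part leaves 3.753e+09 for the shot-blast cabinet, i.e. 95.74 dB SPL.
So the shot-blast cabinet must be reduced from 97.2 to 95.74 dB SPL: IL = 1.46 dB.

1.5 dB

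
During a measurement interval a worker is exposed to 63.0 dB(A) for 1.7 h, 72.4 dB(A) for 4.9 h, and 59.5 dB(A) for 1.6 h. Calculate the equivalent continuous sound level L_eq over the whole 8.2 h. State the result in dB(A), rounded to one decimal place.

The energy average is taken in the linear domain: L_eq = 10·log₁₀[(Σ tᵢ·10^(Lᵢ/10))/T], T = 8.2 h.
Σ tᵢ·10^(Lᵢ/10) = 1.7·10^(63.0/10) + 4.9·10^(72.4/10) + 1.6·10^(59.5/10) = 8.997e+07.
L_eq = 10·log₁₀(8.997e+07/8.2) = 70.40 dB(A).

70.4 dB(A)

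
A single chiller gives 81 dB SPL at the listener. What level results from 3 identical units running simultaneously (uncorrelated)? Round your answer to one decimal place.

85.8 dB SPL

L_total = L₁ + 10·log₁₀ N for N identical incoherent sources.
L_total = 81 + 10·log₁₀(3) = 81 + 4.771 = 85.77 dB SPL.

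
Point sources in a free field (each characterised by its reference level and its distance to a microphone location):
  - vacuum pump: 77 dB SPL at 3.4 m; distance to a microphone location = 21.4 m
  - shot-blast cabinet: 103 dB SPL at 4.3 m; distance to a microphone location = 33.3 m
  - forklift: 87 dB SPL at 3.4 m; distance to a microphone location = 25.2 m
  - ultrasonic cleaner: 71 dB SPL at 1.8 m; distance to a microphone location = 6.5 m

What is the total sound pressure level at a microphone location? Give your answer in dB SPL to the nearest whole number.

85 dB SPL

Apply inverse-square spreading to bring every level to the receiver, then sum 10^(L/10).
vacuum pump: 77 − 20·log₁₀(21.4/3.4) = 77 − 15.98 = 61.02 dB SPL.
shot-blast cabinet: 103 − 20·log₁₀(33.3/4.3) = 103 − 17.78 = 85.22 dB SPL.
forklift: 87 − 20·log₁₀(25.2/3.4) = 87 − 17.40 = 69.60 dB SPL.
ultrasonic cleaner: 71 − 20·log₁₀(6.5/1.8) = 71 − 11.15 = 59.85 dB SPL.
Σ 10^(L/10) = 3.441e+08 → L_total = 10·log₁₀(3.441e+08) = 85.37 dB SPL.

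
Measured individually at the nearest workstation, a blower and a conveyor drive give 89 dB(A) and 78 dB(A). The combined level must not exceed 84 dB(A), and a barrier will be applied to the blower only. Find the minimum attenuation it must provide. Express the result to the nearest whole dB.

6 dB

The untreated sources together contribute 10^(78/10) = 6.310e+07, i.e. 78.00 dB(A).
To meet 84 dB(A) overall, the treated blower may contribute at most 10^(84/10) − 6.310e+07 = 1.881e+08, i.e. 82.74 dB(A).
So the blower must be reduced from 89 to 82.74 dB(A): IL = 6.26 dB.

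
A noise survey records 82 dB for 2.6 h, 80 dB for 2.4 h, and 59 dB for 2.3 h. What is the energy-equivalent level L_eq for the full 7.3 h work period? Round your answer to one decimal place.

L_eq = 10·log₁₀[(1/T)·Σ tᵢ·10^(Lᵢ/10)] with T = 7.3 h.
Σ tᵢ·10^(Lᵢ/10) = 2.6·10^(82/10) + 2.4·10^(80/10) + 2.3·10^(59/10) = 6.539e+08.
L_eq = 10·log₁₀(6.539e+08/7.3) = 79.52 dB.

79.5 dB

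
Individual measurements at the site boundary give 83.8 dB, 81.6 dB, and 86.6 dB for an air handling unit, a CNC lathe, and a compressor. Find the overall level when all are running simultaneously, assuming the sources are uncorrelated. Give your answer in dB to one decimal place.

Incoherent sources combine by intensity addition: L_total = 10·log₁₀(Σ 10^(L_i/10)).
Σ 10^(L/10) = 10^(83.8/10) + 10^(81.6/10) + 10^(86.6/10) = 8.415e+08.
L_total = 10·log₁₀(8.415e+08) = 89.25 dB.

89.3 dB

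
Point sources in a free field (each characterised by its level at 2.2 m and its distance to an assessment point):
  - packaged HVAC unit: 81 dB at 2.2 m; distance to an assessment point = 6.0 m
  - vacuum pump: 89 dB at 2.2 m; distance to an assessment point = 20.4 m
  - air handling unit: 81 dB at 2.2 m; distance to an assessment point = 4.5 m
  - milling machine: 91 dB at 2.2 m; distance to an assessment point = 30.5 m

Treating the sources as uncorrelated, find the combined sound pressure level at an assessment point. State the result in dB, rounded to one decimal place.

First find each source's level at the receiver (point-source: −20·log₁₀(r/r_ref)), then combine on an intensity basis.
packaged HVAC unit: 81 − 20·log₁₀(6.0/2.2) = 81 − 8.71 = 72.29 dB.
vacuum pump: 89 − 20·log₁₀(20.4/2.2) = 89 − 19.34 = 69.66 dB.
air handling unit: 81 − 20·log₁₀(4.5/2.2) = 81 − 6.22 = 74.78 dB.
milling machine: 91 − 20·log₁₀(30.5/2.2) = 91 − 22.84 = 68.16 dB.
Σ 10^(L/10) = 6.280e+07 → L_total = 10·log₁₀(6.280e+07) = 77.98 dB.

78.0 dB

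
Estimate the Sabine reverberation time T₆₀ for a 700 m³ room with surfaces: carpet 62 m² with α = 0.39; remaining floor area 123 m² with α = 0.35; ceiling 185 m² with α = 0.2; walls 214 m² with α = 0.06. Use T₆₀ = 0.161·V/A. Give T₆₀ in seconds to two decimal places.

0.96 s

Summing Sᵢαᵢ: 62·0.39 + 123·0.35 + 185·0.2 + 214·0.06 = 117.07 m².
T₆₀ = 0.161 × 700 / 117.07 = 0.963 s.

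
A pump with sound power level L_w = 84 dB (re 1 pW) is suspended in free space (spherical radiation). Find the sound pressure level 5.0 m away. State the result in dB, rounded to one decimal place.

59.0 dB

The power spreads over a sphere of area 4π·r², so L_p = L_w − 10·log₁₀(4π·r²).
4π·r² = 314.2 m², 10·log₁₀ of that is 24.971 dB.
L_p = 84 − 24.971 = 59.03 dB.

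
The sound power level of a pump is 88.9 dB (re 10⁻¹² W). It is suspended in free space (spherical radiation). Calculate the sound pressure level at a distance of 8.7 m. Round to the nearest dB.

59 dB

Free-field spherical radiation: L_p = L_w − 10·log₁₀(4π·r²), r = 8.7 m.
4π·r² = 951.1 m², 10·log₁₀ of that is 29.782 dB.
L_p = 88.9 − 29.782 = 59.12 dB.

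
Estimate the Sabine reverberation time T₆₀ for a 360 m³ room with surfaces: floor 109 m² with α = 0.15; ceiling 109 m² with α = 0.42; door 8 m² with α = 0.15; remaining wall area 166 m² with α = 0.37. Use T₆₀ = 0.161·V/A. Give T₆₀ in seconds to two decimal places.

Summing Sᵢαᵢ: 109·0.15 + 109·0.42 + 8·0.15 + 166·0.37 = 124.75 m².
T₆₀ = 0.161 × 360 / 124.75 = 0.465 s.

0.46 s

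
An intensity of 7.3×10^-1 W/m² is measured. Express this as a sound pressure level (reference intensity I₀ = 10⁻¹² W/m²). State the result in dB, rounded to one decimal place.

118.6 dB

L = 10·log₁₀(I/I₀) = 10·log₁₀(7.3×10^-1/10⁻¹²) = 10·log₁₀(7.3×10^11).
L = 10·(0.8633 + 11) = 118.63 dB.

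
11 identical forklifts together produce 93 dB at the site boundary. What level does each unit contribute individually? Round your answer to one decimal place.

82.6 dB

11 equal contributions raise the level by 10·log₁₀ 11 = 10.414 dB, so each unit alone gives 93 − 10.414.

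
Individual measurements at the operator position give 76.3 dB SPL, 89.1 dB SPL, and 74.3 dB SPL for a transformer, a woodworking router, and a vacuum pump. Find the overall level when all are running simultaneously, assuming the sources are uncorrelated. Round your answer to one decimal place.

89.5 dB SPL

Incoherent sources combine by intensity addition: L_total = 10·log₁₀(Σ 10^(L_i/10)).
Σ 10^(L/10) = 10^(76.3/10) + 10^(89.1/10) + 10^(74.3/10) = 8.824e+08.
L_total = 10·log₁₀(8.824e+08) = 89.46 dB SPL.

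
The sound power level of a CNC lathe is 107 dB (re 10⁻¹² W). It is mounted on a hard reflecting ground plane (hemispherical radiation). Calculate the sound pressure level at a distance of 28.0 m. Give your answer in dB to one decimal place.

70.1 dB

The power spreads over a hemisphere of area 2π·r², so L_p = L_w − 10·log₁₀(2π·r²).
2π·r² = 4926 m², 10·log₁₀ of that is 36.925 dB.
L_p = 107 − 36.925 = 70.08 dB.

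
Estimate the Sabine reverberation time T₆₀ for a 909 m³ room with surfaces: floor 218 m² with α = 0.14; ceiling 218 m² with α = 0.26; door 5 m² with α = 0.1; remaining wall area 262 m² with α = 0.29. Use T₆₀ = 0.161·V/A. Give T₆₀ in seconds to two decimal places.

0.89 s

Total absorption A = 218·0.14 + 218·0.26 + 5·0.1 + 262·0.29 = 163.68 m² sabins.
T₆₀ = 0.161 × 909 / 163.68 = 0.894 s.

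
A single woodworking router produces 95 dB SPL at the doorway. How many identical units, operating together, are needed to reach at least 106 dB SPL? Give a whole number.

13

The shortfall is 106 − 95 = 11.0 dB, and N units add 10·log₁₀ N, so need 10·log₁₀ N ≥ 11.0.
N ≥ 10^(11.0/10) = 12.589, so N = 13.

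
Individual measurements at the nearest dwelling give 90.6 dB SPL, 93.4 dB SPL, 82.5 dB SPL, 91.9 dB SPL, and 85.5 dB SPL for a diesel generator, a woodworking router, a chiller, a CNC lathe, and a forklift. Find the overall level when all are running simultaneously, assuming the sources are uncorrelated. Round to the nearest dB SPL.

97 dB SPL

Incoherent sources combine by intensity addition: L_total = 10·log₁₀(Σ 10^(L_i/10)).
Σ 10^(L/10) = 10^(90.6/10) + 10^(93.4/10) + 10^(82.5/10) + 10^(91.9/10) + 10^(85.5/10) = 5.417e+09.
L_total = 10·log₁₀(5.417e+09) = 97.34 dB SPL.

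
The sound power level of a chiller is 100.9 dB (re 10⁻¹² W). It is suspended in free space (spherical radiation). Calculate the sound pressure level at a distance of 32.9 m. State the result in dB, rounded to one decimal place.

59.6 dB

L_p = L_w − 10·log₁₀(4π·r²) with r = 32.9 m.
4π·r² = 1.36e+04 m², 10·log₁₀ of that is 41.336 dB.
L_p = 100.9 − 41.336 = 59.56 dB.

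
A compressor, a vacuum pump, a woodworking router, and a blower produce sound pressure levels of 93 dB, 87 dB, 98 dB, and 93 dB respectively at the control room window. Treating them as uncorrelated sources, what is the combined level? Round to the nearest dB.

100 dB

For uncorrelated sources the intensities add, so convert each level to linear form, sum, and take 10·log₁₀ of the total.
Σ 10^(L/10) = 10^(93/10) + 10^(87/10) + 10^(98/10) + 10^(93/10) = 1.080e+10.
L_total = 10·log₁₀(1.080e+10) = 100.33 dB.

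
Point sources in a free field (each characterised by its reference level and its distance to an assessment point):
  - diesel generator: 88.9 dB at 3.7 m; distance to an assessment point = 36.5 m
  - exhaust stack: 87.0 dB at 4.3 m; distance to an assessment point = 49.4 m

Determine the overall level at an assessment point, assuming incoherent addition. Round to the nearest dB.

Propagate each source to the receiver with L = L_ref − 20·log₁₀(r/r_ref), then add intensities.
diesel generator: 88.9 − 20·log₁₀(36.5/3.7) = 88.9 − 19.88 = 69.02 dB.
exhaust stack: 87.0 − 20·log₁₀(49.4/4.3) = 87.0 − 21.21 = 65.79 dB.
Σ 10^(L/10) = 1.177e+07 → L_total = 10·log₁₀(1.177e+07) = 70.71 dB.

71 dB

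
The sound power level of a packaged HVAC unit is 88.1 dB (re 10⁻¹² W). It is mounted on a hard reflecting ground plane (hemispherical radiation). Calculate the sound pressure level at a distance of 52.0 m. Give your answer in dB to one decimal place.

Free-field hemispherical radiation: L_p = L_w − 10·log₁₀(2π·r²), r = 52.0 m.
2π·r² = 1.699e+04 m², 10·log₁₀ of that is 42.302 dB.
L_p = 88.1 − 42.302 = 45.80 dB.

45.8 dB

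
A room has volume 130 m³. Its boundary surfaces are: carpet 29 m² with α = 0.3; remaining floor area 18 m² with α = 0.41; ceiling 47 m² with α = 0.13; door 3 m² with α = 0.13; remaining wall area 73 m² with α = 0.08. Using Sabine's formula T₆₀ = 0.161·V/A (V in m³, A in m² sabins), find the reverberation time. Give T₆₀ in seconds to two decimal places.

Total absorption A = 29·0.3 + 18·0.41 + 47·0.13 + 3·0.13 + 73·0.08 = 28.42 m² sabins.
T₆₀ = 0.161 × 130 / 28.42 = 0.736 s.

0.74 s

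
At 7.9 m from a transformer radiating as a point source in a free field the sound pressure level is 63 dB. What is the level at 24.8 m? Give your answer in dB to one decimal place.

53.1 dB

Point-source attenuation: ΔL = 20·log₁₀(r₂/r₁) = 20·log₁₀(24.8/7.9) = 9.936 dB.
L₂ = 63 − 20·log₁₀(24.8/7.9) = 63 − 9.936 = 53.06 dB.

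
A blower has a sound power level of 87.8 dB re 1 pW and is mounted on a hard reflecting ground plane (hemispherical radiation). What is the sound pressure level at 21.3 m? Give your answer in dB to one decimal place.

The power spreads over a hemisphere of area 2π·r², so L_p = L_w − 10·log₁₀(2π·r²).
2π·r² = 2851 m², 10·log₁₀ of that is 34.549 dB.
L_p = 87.8 − 34.549 = 53.25 dB.

53.3 dB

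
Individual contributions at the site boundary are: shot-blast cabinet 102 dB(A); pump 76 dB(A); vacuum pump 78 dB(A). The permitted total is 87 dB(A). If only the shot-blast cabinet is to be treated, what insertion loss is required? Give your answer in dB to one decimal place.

Fixed contribution from the other sources: Σ 10^(L/10) = 10^(76/10) + 10^(78/10) = 1.029e+08 (80.12 dB(A)).
The limit corresponds to 10^(87/10) = 5.012e+08; subtracting the fixed part leaves 3.983e+08 for the shot-blast cabinet, i.e. 86.00 dB(A).
Required insertion loss = 102 − 86.00 = 16.00 dB.

16.0 dB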